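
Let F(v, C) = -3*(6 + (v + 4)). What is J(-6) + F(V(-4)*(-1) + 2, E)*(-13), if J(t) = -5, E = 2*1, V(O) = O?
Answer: 619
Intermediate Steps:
E = 2
F(v, C) = -30 - 3*v (F(v, C) = -3*(6 + (4 + v)) = -3*(10 + v) = -30 - 3*v)
J(-6) + F(V(-4)*(-1) + 2, E)*(-13) = -5 + (-30 - 3*(-4*(-1) + 2))*(-13) = -5 + (-30 - 3*(4 + 2))*(-13) = -5 + (-30 - 3*6)*(-13) = -5 + (-30 - 18)*(-13) = -5 - 48*(-13) = -5 + 624 = 619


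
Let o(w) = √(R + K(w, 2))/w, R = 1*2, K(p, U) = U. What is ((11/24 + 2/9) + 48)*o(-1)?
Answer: -3505/36 ≈ -97.361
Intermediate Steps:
R = 2
o(w) = 2/w (o(w) = √(2 + 2)/w = √4/w = 2/w)
((11/24 + 2/9) + 48)*o(-1) = ((11/24 + 2/9) + 48)*(2/(-1)) = ((11*(1/24) + 2*(⅑)) + 48)*(2*(-1)) = ((11/24 + 2/9) + 48)*(-2) = (49/72 + 48)*(-2) = (3505/72)*(-2) = -3505/36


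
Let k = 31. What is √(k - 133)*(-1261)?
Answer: -1261*I*√102 ≈ -12735.0*I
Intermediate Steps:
√(k - 133)*(-1261) = √(31 - 133)*(-1261) = √(-102)*(-1261) = (I*√102)*(-1261) = -1261*I*√102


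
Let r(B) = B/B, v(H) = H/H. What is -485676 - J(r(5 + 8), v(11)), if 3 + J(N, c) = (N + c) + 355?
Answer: -486030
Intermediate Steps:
v(H) = 1
r(B) = 1
J(N, c) = 352 + N + c (J(N, c) = -3 + ((N + c) + 355) = -3 + (355 + N + c) = 352 + N + c)
-485676 - J(r(5 + 8), v(11)) = -485676 - (352 + 1 + 1) = -485676 - 1*354 = -485676 - 354 = -486030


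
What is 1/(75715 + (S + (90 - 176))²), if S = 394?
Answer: 1/170579 ≈ 5.8624e-6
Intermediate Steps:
1/(75715 + (S + (90 - 176))²) = 1/(75715 + (394 + (90 - 176))²) = 1/(75715 + (394 - 86)²) = 1/(75715 + 308²) = 1/(75715 + 94864) = 1/170579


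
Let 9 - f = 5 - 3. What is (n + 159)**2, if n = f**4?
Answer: 6553600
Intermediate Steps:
f = 7 (f = 9 - (5 - 3) = 9 - 1*2 = 9 - 2 = 7)
n = 2401 (n = 7**4 = 2401)
(n + 159)**2 = (2401 + 159)**2 = 2560**2 = 6553600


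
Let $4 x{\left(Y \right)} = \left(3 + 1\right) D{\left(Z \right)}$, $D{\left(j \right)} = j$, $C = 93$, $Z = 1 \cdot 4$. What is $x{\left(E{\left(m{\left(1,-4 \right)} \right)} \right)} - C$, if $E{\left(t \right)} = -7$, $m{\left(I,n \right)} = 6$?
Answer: $-89$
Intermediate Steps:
$Z = 4$
$x{\left(Y \right)} = 4$ ($x{\left(Y \right)} = \frac{\left(3 + 1\right) 4}{4} = \frac{4 \cdot 4}{4} = \frac{1}{4} \cdot 16 = 4$)
$x{\left(E{\left(m{\left(1,-4 \right)} \right)} \right)} - C = 4 - 93 = -89$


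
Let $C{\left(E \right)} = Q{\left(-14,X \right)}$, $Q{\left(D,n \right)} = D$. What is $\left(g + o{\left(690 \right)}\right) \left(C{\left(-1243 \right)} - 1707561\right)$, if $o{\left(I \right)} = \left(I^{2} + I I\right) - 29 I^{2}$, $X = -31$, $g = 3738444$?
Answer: $15566690839200$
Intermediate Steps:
$C{\left(E \right)} = -14$
$o{\left(I \right)} = - 27 I^{2}$ ($o{\left(I \right)} = \left(I^{2} + I^{2}\right) - 29 I^{2} = 2 I^{2} - 29 I^{2} = - 27 I^{2}$)
$\left(g + o{\left(690 \right)}\right) \left(C{\left(-1243 \right)} - 1707561\right) = \left(3738444 - 27 \cdot 690^{2}\right) \left(-14 - 1707561\right) = \left(3738444 - 12854700\right) \left(-1707575\right) = \left(-9116256\right) \left(-1707575\right) = 15566690839200$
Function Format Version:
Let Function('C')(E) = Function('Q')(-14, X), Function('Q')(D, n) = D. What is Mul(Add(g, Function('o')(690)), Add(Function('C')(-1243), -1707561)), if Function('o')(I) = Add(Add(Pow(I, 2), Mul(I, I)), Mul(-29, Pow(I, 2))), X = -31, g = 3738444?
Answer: 15566690839200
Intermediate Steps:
Function('C')(E) = -14
Function('o')(I) = Mul(-27, Pow(I, 2)) (Function('o')(I) = Add(Add(Pow(I, 2), Pow(I, 2)), Mul(-29, Pow(I, 2))) = Add(Mul(2, Pow(I, 2)), Mul(-29, Pow(I, 2))) = Mul(-27, Pow(I, 2)))
Mul(Add(g, Function('o')(690)), Add(Function('C')(-1243), -1707561)) = Mul(Add(3738444, Mul(-27, Pow(690, 2))), Add(-14, -1707561)) = Mul(Add(3738444, Mul(-27, 476100)), -1707575) = Mul(Add(3738444, -12854700), -1707575) = Mul(-9116256, -1707575) = 15566690839200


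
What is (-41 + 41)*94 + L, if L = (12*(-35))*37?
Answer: -15540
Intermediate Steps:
L = -15540 (L = -420*37 = -15540)
(-41 + 41)*94 + L = (-41 + 41)*94 - 15540 = 0*94 - 15540 = 0 - 15540 = -15540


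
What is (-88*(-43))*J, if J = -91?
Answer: -344344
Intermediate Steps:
(-88*(-43))*J = -88*(-43)*(-91) = 3784*(-91) = -344344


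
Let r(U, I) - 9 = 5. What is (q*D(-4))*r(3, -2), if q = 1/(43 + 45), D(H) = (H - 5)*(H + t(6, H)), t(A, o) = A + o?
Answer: 63/22 ≈ 2.8636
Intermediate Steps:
r(U, I) = 14 (r(U, I) = 9 + 5 = 14)
D(H) = (-5 + H)*(6 + 2*H) (D(H) = (H - 5)*(H + (6 + H)) = (-5 + H)*(6 + 2*H))
q = 1/88 ≈ 0.011364
(q*D(-4))*r(3, -2) = ((-30 - 4*(-4) + 2*(-4)²)/88)*14 = ((-30 + 16 + 2*16)/88)*14 = ((-30 + 16 + 32)/88)*14 = ((1/88)*18)*14 = (9/44)*14 = 63/22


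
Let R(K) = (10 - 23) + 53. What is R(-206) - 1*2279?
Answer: -2239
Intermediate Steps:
R(K) = 40 (R(K) = -13 + 53 = 40)
R(-206) - 1*2279 = 40 - 1*2279 = 40 - 2279 = -2239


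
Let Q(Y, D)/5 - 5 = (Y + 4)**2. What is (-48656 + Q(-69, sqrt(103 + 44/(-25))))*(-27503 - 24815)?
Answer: 1439058908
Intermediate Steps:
Q(Y, D) = 25 + 5*(4 + Y)**2 (Q(Y, D) = 25 + 5*(Y + 4)**2 = 25 + 5*(4 + Y)**2)
(-48656 + Q(-69, sqrt(103 + 44/(-25))))*(-27503 - 24815) = (-48656 + (25 + 5*(4 - 69)**2))*(-27503 - 24815) = (-48656 + (25 + 5*(-65)**2))*(-52318) = (-48656 + (25 + 5*4225))*(-52318) = (-48656 + (25 + 21125))*(-52318) = (-48656 + 21150)*(-52318) = -27506*(-52318) = 1439058908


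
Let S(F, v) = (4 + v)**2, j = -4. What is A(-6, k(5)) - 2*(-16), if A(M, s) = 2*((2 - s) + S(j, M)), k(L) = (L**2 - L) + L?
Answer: -6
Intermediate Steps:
k(L) = L**2
A(M, s) = 4 - 2*s + 2*(4 + M)**2 (A(M, s) = 2*((2 - s) + (4 + M)**2) = 2*(2 + (4 + M)**2 - s) = 4 - 2*s + 2*(4 + M)**2)
A(-6, k(5)) - 2*(-16) = (4 - 2*5**2 + 2*(4 - 6)**2) - 2*(-16) = (4 - 2*25 + 2*(-2)**2) + 32 = (4 - 50 + 2*4) + 32 = (4 - 50 + 8) + 32 = -38 + 32 = -6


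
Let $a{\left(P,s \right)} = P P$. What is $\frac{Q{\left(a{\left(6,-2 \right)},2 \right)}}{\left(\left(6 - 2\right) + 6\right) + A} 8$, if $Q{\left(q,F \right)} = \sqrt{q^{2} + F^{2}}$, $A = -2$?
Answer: $10 \sqrt{13} \approx 36.056$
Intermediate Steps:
$a{\left(P,s \right)} = P^{2}$
$Q{\left(q,F \right)} = \sqrt{F^{2} + q^{2}}$
$\frac{Q{\left(a{\left(6,-2 \right)},2 \right)}}{\left(\left(6 - 2\right) + 6\right) + A} 8 = \frac{\sqrt{2^{2} + \left(6^{2}\right)^{2}}}{\left(\left(6 - 2\right) + 6\right) - 2} \cdot 8 = \frac{\sqrt{4 + 36^{2}}}{\left(4 + 6\right) - 2} \cdot 8 = \frac{\sqrt{4 + 1296}}{10 - 2} \cdot 8 = \frac{\sqrt{1300}}{8} \cdot 8 = 10 \sqrt{13} \cdot \frac{1}{8} \cdot 8 = \frac{5 \sqrt{13}}{4} \cdot 8 = 10 \sqrt{13}$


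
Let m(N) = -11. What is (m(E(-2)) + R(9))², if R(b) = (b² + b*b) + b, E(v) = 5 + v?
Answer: 25600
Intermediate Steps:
R(b) = b + 2*b² (R(b) = (b² + b²) + b = 2*b² + b = b + 2*b²)
(m(E(-2)) + R(9))² = (-11 + 9*(1 + 2*9))² = (-11 + 9*(1 + 18))² = (-11 + 9*19)² = (-11 + 171)² = 160² = 25600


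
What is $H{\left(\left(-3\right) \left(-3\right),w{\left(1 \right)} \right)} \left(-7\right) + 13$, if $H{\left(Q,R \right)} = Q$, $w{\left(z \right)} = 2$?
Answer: $-50$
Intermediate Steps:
$H{\left(\left(-3\right) \left(-3\right),w{\left(1 \right)} \right)} \left(-7\right) + 13 = \left(-3\right) \left(-3\right) \left(-7\right) + 13 = 9 \left(-7\right) + 13 = -63 + 13 = -50$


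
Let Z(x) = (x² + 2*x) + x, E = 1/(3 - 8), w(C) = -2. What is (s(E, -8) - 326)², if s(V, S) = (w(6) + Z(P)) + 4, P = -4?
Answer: 102400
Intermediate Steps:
E = -⅕ (E = 1/(-5) = -⅕ ≈ -0.20000)
Z(x) = x² + 3*x
s(V, S) = 6 (s(V, S) = (-2 - 4*(3 - 4)) + 4 = (-2 - 4*(-1)) + 4 = (-2 + 4) + 4 = 2 + 4 = 6)
(s(E, -8) - 326)² = (6 - 326)² = (-320)² = 102400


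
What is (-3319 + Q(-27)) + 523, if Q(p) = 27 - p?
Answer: -2742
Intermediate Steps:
(-3319 + Q(-27)) + 523 = (-3319 + (27 - 1*(-27))) + 523 = (-3319 + (27 + 27)) + 523 = (-3319 + 54) + 523 = -3265 + 523 = -2742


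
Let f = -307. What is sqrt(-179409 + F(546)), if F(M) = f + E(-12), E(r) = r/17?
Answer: 4*I*sqrt(3246133)/17 ≈ 423.93*I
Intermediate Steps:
E(r) = r/17 (E(r) = r*(1/17) = r/17)
F(M) = -5231/17 (F(M) = -307 + (1/17)*(-12) = -307 - 12/17 = -5231/17)
sqrt(-179409 + F(546)) = sqrt(-179409 - 5231/17) = sqrt(-3055184/17) = 4*I*sqrt(3246133)/17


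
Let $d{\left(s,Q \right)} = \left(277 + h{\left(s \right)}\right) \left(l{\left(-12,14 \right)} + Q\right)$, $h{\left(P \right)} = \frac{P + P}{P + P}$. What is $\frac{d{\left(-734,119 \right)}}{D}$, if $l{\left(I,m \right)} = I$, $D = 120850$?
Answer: $\frac{14873}{60425} \approx 0.24614$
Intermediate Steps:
$h{\left(P \right)} = 1$ ($h{\left(P \right)} = \frac{2 P}{2 P} = 2 P \frac{1}{2 P} = 1$)
$d{\left(s,Q \right)} = -3336 + 278 Q$ ($d{\left(s,Q \right)} = \left(277 + 1\right) \left(-12 + Q\right) = 278 \left(-12 + Q\right) = -3336 + 278 Q$)
$\frac{d{\left(-734,119 \right)}}{D} = \frac{-3336 + 278 \cdot 119}{120850} = \left(-3336 + 33082\right) \frac{1}{120850} = 29746 \cdot \frac{1}{120850} = \frac{14873}{60425}$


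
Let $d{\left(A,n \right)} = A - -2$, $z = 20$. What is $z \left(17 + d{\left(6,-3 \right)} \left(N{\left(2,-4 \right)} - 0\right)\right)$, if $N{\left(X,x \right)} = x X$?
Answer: $-940$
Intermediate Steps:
$d{\left(A,n \right)} = 2 + A$ ($d{\left(A,n \right)} = A + 2 = 2 + A$)
$N{\left(X,x \right)} = X x$
$z \left(17 + d{\left(6,-3 \right)} \left(N{\left(2,-4 \right)} - 0\right)\right) = 20 \left(17 + \left(2 + 6\right) \left(2 \left(-4\right) - 0\right)\right) = 20 \left(17 + 8 \left(-8 + 0\right)\right) = 20 \left(17 + 8 \left(-8\right)\right) = 20 \left(17 - 64\right) = 20 \left(-47\right) = -940$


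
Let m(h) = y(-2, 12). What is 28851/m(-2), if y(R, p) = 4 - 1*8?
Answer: -28851/4 ≈ -7212.8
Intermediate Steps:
y(R, p) = -4 (y(R, p) = 4 - 8 = -4)
m(h) = -4
28851/m(-2) = 28851/(-4) = 28851*(-1/4) = -28851/4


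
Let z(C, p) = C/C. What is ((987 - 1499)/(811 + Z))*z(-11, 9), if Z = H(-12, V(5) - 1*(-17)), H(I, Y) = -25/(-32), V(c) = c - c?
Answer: -16384/25977 ≈ -0.63071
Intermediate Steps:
V(c) = 0
H(I, Y) = 25/32 (H(I, Y) = -25*(-1/32) = 25/32)
z(C, p) = 1
Z = 25/32 ≈ 0.78125
((987 - 1499)/(811 + Z))*z(-11, 9) = ((987 - 1499)/(811 + 25/32))*1 = -512/25977/32*1 = -512*32/25977*1 = -16384/25977*1 = -16384/25977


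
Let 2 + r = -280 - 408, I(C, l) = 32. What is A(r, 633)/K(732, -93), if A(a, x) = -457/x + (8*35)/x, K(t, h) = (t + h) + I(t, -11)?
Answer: -59/141581 ≈ -0.00041672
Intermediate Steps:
r = -690 (r = -2 + (-280 - 408) = -2 - 688 = -690)
K(t, h) = 32 + h + t (K(t, h) = (t + h) + 32 = (h + t) + 32 = 32 + h + t)
A(a, x) = -177/x (A(a, x) = -457/x + 280/x = -177/x)
A(r, 633)/K(732, -93) = (-177/633)/(32 - 93 + 732) = -177*1/633/671 = -59/211*1/671 = -59/141581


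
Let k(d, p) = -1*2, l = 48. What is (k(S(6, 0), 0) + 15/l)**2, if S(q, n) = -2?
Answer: 729/256 ≈ 2.8477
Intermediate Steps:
k(d, p) = -2
(k(S(6, 0), 0) + 15/l)**2 = (-2 + 15/48)**2 = (-2 + 15*(1/48))**2 = (-2 + 5/16)**2 = (-27/16)**2 = 729/256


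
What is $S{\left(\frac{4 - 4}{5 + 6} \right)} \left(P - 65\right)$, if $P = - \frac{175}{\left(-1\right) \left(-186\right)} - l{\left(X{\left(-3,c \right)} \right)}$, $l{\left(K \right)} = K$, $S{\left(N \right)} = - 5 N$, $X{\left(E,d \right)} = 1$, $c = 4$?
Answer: $0$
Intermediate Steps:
$P = - \frac{361}{186}$ ($P = - \frac{175}{\left(-1\right) \left(-186\right)} - 1 = - \frac{175}{186} - 1 = - \frac{361}{186} \approx -1.9409$)
$S{\left(\frac{4 - 4}{5 + 6} \right)} \left(P - 65\right) = - 5 \frac{4 - 4}{5 + 6} \left(- \frac{361}{186} - 65\right) = - 5 \cdot \frac{0}{11} \left(- \frac{12451}{186}\right) = - 5 \cdot 0 \cdot \frac{1}{11} \left(- \frac{12451}{186}\right) = \left(-5\right) 0 \left(- \frac{12451}{186}\right) = 0 \left(- \frac{12451}{186}\right) = 0$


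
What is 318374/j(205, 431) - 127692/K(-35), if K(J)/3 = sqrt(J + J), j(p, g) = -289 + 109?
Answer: -159187/90 + 21282*I*sqrt(70)/35 ≈ -1768.7 + 5087.4*I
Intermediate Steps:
j(p, g) = -180
K(J) = 3*sqrt(2)*sqrt(J) (K(J) = 3*sqrt(J + J) = 3*sqrt(2*J) = 3*(sqrt(2)*sqrt(J)) = 3*sqrt(2)*sqrt(J))
318374/j(205, 431) - 127692/K(-35) = 318374/(-180) - 127692*(-I*sqrt(70)/210) = 318374*(-1/180) - 127692*(-I*sqrt(70)/210) = -159187/90 - 127692*(-I*sqrt(70)/210) = -159187/90 - (-21282)*I*sqrt(70)/35 = -159187/90 + 21282*I*sqrt(70)/35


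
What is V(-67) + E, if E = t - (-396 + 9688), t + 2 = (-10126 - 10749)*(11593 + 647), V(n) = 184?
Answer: -255519110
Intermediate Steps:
t = -255510002 (t = -2 + (-10126 - 10749)*(11593 + 647) = -2 - 20875*12240 = -2 - 255510000 = -255510002)
E = -255519294 (E = -255510002 - (-396 + 9688) = -255510002 - 1*9292 = -255510002 - 9292 = -255519294)
V(-67) + E = 184 - 255519294 = -255519110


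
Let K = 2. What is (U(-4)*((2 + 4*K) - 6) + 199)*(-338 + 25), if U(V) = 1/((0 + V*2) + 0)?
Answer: -124261/2 ≈ -62131.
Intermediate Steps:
U(V) = 1/(2*V) (U(V) = 1/((0 + 2*V) + 0) = 1/(2*V + 0) = 1/(2*V))
(U(-4)*((2 + 4*K) - 6) + 199)*(-338 + 25) = (((1/2)/(-4))*((2 + 4*2) - 6) + 199)*(-338 + 25) = (((1/2)*(-1/4))*((2 + 8) - 6) + 199)*(-313) = (-(10 - 6)/8 + 199)*(-313) = (-1/8*4 + 199)*(-313) = (-1/2 + 199)*(-313) = (397/2)*(-313) = -124261/2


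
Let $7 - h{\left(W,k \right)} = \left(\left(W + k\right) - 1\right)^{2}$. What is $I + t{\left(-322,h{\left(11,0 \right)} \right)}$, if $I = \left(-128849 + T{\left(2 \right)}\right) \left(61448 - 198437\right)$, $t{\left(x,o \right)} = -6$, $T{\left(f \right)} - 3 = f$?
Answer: $17650210710$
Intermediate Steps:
$T{\left(f \right)} = 3 + f$
$h{\left(W,k \right)} = 7 - \left(-1 + W + k\right)^{2}$ ($h{\left(W,k \right)} = 7 - \left(\left(W + k\right) - 1\right)^{2} = 7 - \left(-1 + W + k\right)^{2}$)
$I = 17650210716$ ($I = \left(-128849 + \left(3 + 2\right)\right) \left(61448 - 198437\right) = \left(-128849 + 5\right) \left(-136989\right) = \left(-128844\right) \left(-136989\right) = 17650210716$)
$I + t{\left(-322,h{\left(11,0 \right)} \right)} = 17650210716 - 6 = 17650210710$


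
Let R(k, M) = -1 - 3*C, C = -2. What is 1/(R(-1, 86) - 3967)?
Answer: -1/3962 ≈ -0.00025240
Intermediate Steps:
R(k, M) = 5 (R(k, M) = -1 - 3*(-2) = -1 + 6 = 5)
1/(R(-1, 86) - 3967) = 1/(5 - 3967) = 1/(-3962) = -1/3962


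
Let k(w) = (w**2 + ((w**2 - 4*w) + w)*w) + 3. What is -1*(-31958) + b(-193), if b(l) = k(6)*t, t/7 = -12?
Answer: 19610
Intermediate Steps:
t = -84 (t = 7*(-12) = -84)
k(w) = 3 + w**2 + w*(w**2 - 3*w) (k(w) = (w**2 + (w**2 - 3*w)*w) + 3 = (w**2 + w*(w**2 - 3*w)) + 3 = 3 + w**2 + w*(w**2 - 3*w))
b(l) = -12348 (b(l) = (3 + 6**3 - 2*6**2)*(-84) = (3 + 216 - 2*36)*(-84) = (3 + 216 - 72)*(-84) = 147*(-84) = -12348)
-1*(-31958) + b(-193) = -1*(-31958) - 12348 = 31958 - 12348 = 19610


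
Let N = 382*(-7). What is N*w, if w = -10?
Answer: 26740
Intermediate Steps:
N = -2674
N*w = -2674*(-10) = 26740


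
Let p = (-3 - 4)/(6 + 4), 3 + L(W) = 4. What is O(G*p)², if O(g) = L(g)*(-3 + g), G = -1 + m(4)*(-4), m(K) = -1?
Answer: 2601/100 ≈ 26.010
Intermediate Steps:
L(W) = 1 (L(W) = -3 + 4 = 1)
p = -7/10 ≈ -0.70000
G = 3 (G = -1 - 1*(-4) = -1 + 4 = 3)
O(g) = -3 + g (O(g) = 1*(-3 + g) = -3 + g)
O(G*p)² = (-3 + 3*(-7/10))² = (-3 - 21/10)² = (-51/10)² = 2601/100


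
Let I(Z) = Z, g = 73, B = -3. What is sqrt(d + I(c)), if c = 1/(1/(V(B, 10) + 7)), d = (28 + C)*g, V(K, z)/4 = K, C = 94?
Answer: 3*sqrt(989) ≈ 94.345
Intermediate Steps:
V(K, z) = 4*K
d = 8906 (d = (28 + 94)*73 = 122*73 = 8906)
c = -5 (c = 1/(1/(4*(-3) + 7)) = 1/(1/(-12 + 7)) = 1/(1/(-5)) = 1/(-1/5) = -5)
sqrt(d + I(c)) = sqrt(8906 - 5) = sqrt(8901) = 3*sqrt(989)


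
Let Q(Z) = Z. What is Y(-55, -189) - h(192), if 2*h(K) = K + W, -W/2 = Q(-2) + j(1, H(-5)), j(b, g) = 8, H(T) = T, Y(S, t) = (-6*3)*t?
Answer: 3312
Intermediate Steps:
Y(S, t) = -18*t
W = -12 (W = -2*(-2 + 8) = -2*6 = -12)
h(K) = -6 + K/2 (h(K) = (K - 12)/2 = (-12 + K)/2 = -6 + K/2)
Y(-55, -189) - h(192) = -18*(-189) - (-6 + (½)*192) = 3402 - (-6 + 96) = 3402 - 1*90 = 3402 - 90 = 3312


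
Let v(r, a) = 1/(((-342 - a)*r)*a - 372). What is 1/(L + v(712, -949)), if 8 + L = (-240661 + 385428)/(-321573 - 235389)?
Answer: -16316718491604/134774831540029 ≈ -0.12107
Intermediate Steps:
L = -657209/79566 (L = -8 + (-240661 + 385428)/(-321573 - 235389) = -8 + 144767/(-556962) = -8 + 144767*(-1/556962) = -8 - 20681/79566 = -657209/79566 ≈ -8.2599)
v(r, a) = 1/(-372 + a*r*(-342 - a)) (v(r, a) = 1/((r*(-342 - a))*a - 372) = 1/(a*r*(-342 - a) - 372) = 1/(-372 + a*r*(-342 - a)))
1/(L + v(712, -949)) = 1/(-657209/79566 - 1/(372 + 712*(-949)² + 342*(-949)*712)) = 1/(-657209/79566 - 1/(372 + 712*900601 - 231085296)) = 1/(-657209/79566 - 1/(372 + 641227912 - 231085296)) = 1/(-657209/79566 - 1/410142988) = 1/(-134774831540029/16316718491604) = -16316718491604/134774831540029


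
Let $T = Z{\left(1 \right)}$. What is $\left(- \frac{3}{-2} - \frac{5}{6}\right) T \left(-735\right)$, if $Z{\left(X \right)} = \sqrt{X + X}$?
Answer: $- 490 \sqrt{2} \approx -692.96$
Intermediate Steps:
$Z{\left(X \right)} = \sqrt{2} \sqrt{X}$ ($Z{\left(X \right)} = \sqrt{2 X} = \sqrt{2} \sqrt{X}$)
$T = \sqrt{2}$ ($T = \sqrt{2} \sqrt{1} = \sqrt{2} \cdot 1 = \sqrt{2} \approx 1.4142$)
$\left(- \frac{3}{-2} - \frac{5}{6}\right) T \left(-735\right) = \left(- \frac{3}{-2} - \frac{5}{6}\right) \sqrt{2} \left(-735\right) = \left(\left(-3\right) \left(- \frac{1}{2}\right) - \frac{5}{6}\right) \sqrt{2} \left(-735\right) = \left(\frac{3}{2} - \frac{5}{6}\right) \sqrt{2} \left(-735\right) = \frac{2 \sqrt{2}}{3} \left(-735\right) = - 490 \sqrt{2}$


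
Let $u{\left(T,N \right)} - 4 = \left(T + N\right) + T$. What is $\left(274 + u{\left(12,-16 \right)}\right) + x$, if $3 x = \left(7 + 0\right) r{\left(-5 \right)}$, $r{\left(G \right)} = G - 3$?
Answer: $\frac{802}{3} \approx 267.33$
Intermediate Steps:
$r{\left(G \right)} = -3 + G$
$u{\left(T,N \right)} = 4 + N + 2 T$ ($u{\left(T,N \right)} = 4 + \left(\left(T + N\right) + T\right) = 4 + \left(\left(N + T\right) + T\right) = 4 + \left(N + 2 T\right) = 4 + N + 2 T$)
$x = - \frac{56}{3}$ ($x = \frac{\left(7 + 0\right) \left(-3 - 5\right)}{3} = \frac{7 \left(-8\right)}{3} = \frac{1}{3} \left(-56\right) = - \frac{56}{3} \approx -18.667$)
$\left(274 + u{\left(12,-16 \right)}\right) + x = \left(274 + \left(4 - 16 + 2 \cdot 12\right)\right) - \frac{56}{3} = \left(274 + \left(4 - 16 + 24\right)\right) - \frac{56}{3} = \left(274 + 12\right) - \frac{56}{3} = 286 - \frac{56}{3} = \frac{802}{3}$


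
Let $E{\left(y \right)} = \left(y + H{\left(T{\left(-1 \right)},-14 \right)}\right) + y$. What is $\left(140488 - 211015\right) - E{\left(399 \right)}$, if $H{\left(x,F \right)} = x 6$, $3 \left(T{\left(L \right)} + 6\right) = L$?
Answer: $-71287$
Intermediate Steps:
$T{\left(L \right)} = -6 + \frac{L}{3}$
$H{\left(x,F \right)} = 6 x$
$E{\left(y \right)} = -38 + 2 y$ ($E{\left(y \right)} = \left(y + 6 \left(-6 + \frac{1}{3} \left(-1\right)\right)\right) + y = \left(y + 6 \left(-6 - \frac{1}{3}\right)\right) + y = \left(y + 6 \left(- \frac{19}{3}\right)\right) + y = \left(y - 38\right) + y = \left(-38 + y\right) + y = -38 + 2 y$)
$\left(140488 - 211015\right) - E{\left(399 \right)} = \left(140488 - 211015\right) - \left(-38 + 2 \cdot 399\right) = -70527 - \left(-38 + 798\right) = -70527 - 760 = -71287$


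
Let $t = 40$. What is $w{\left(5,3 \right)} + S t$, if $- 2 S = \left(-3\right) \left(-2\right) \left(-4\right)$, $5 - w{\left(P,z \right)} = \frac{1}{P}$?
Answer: $\frac{2424}{5} \approx 484.8$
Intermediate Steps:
$w{\left(P,z \right)} = 5 - \frac{1}{P}$
$S = 12$ ($S = - \frac{\left(-3\right) \left(-2\right) \left(-4\right)}{2} = - \frac{6 \left(-4\right)}{2} = \left(- \frac{1}{2}\right) \left(-24\right) = 12$)
$w{\left(5,3 \right)} + S t = \left(5 - \frac{1}{5}\right) + 12 \cdot 40 = \left(5 - \frac{1}{5}\right) + 480 = \frac{24}{5} + 480 = \frac{2424}{5}$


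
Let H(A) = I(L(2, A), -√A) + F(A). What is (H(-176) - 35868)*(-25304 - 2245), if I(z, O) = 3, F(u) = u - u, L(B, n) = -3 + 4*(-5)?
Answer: 988044885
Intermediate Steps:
L(B, n) = -23 (L(B, n) = -3 - 20 = -23)
F(u) = 0
H(A) = 3 (H(A) = 3 + 0 = 3)
(H(-176) - 35868)*(-25304 - 2245) = (3 - 35868)*(-25304 - 2245) = -35865*(-27549) = 988044885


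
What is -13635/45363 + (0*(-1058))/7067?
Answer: -4545/15121 ≈ -0.30058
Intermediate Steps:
-13635/45363 + (0*(-1058))/7067 = -13635*1/45363 + 0*(1/7067) = -4545/15121 + 0 = -4545/15121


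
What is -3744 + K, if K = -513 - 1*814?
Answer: -5071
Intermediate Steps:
K = -1327 (K = -513 - 814 = -1327)
-3744 + K = -3744 - 1327 = -5071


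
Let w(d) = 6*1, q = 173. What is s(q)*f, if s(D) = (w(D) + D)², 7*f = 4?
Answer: 128164/7 ≈ 18309.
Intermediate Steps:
f = 4/7 (f = (⅐)*4 = 4/7 ≈ 0.57143)
w(d) = 6
s(D) = (6 + D)²
s(q)*f = (6 + 173)²*(4/7) = 179²*(4/7) = 32041*(4/7) = 128164/7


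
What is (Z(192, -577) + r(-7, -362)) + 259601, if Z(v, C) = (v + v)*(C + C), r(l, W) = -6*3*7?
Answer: -183661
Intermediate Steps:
r(l, W) = -126 (r(l, W) = -18*7 = -126)
Z(v, C) = 4*C*v (Z(v, C) = (2*v)*(2*C) = 4*C*v)
(Z(192, -577) + r(-7, -362)) + 259601 = (4*(-577)*192 - 126) + 259601 = (-443136 - 126) + 259601 = -443262 + 259601 = -183661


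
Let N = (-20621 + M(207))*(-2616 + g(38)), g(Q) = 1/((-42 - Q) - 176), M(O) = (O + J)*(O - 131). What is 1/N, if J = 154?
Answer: -256/4563985055 ≈ -5.6091e-8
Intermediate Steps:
M(O) = (-131 + O)*(154 + O) (M(O) = (O + 154)*(O - 131) = (154 + O)*(-131 + O) = (-131 + O)*(154 + O))
g(Q) = 1/(-218 - Q)
N = -4563985055/256 (N = (-20621 + (-20174 + 207² + 23*207))*(-2616 - 1/(218 + 38)) = (-20621 + (-20174 + 42849 + 4761))*(-2616 - 1/256) = (-20621 + 27436)*(-2616 - 1*1/256) = 6815*(-2616 - 1/256) = 6815*(-669697/256) = -4563985055/256 ≈ -1.7828e+7)
1/N = 1/(-4563985055/256) = -256/4563985055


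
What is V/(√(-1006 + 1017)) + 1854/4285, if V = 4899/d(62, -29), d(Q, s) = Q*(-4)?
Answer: 1854/4285 - 4899*√11/2728 ≈ -5.5234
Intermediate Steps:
d(Q, s) = -4*Q
V = -4899/248 (V = 4899/((-4*62)) = 4899/(-248) = 4899*(-1/248) = -4899/248 ≈ -19.754)
V/(√(-1006 + 1017)) + 1854/4285 = -4899/(248*√(-1006 + 1017)) + 1854/4285 = -4899*√11/11/248 + 1854*(1/4285) = -4899*√11/2728 + 1854/4285 = 1854/4285 - 4899*√11/2728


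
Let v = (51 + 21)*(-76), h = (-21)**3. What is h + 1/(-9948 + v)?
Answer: -142804621/15420 ≈ -9261.0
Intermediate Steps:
h = -9261
v = -5472 (v = 72*(-76) = -5472)
h + 1/(-9948 + v) = -9261 + 1/(-9948 - 5472) = -9261 + 1/(-15420) = -9261 - 1/15420 = -142804621/15420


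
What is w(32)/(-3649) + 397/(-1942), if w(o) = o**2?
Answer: -3437261/7086358 ≈ -0.48505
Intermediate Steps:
w(32)/(-3649) + 397/(-1942) = 32**2/(-3649) + 397/(-1942) = 1024*(-1/3649) + 397*(-1/1942) = -1024/3649 - 397/1942 = -3437261/7086358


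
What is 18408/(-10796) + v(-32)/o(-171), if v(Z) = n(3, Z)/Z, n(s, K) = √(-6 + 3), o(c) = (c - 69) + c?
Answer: -4602/2699 + I*√3/13152 ≈ -1.7051 + 0.00013169*I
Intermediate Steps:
o(c) = -69 + 2*c (o(c) = (-69 + c) + c = -69 + 2*c)
n(s, K) = I*√3 (n(s, K) = √(-3) = I*√3)
v(Z) = I*√3/Z (v(Z) = (I*√3)/Z = I*√3/Z)
18408/(-10796) + v(-32)/o(-171) = 18408/(-10796) + (I*√3/(-32))/(-69 + 2*(-171)) = 18408*(-1/10796) + (I*√3*(-1/32))/(-69 - 342) = -4602/2699 - I*√3/32/(-411) = -4602/2699 - I*√3/32*(-1/411) = -4602/2699 + I*√3/13152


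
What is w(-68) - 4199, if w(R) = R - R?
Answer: -4199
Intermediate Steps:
w(R) = 0
w(-68) - 4199 = 0 - 4199 = -4199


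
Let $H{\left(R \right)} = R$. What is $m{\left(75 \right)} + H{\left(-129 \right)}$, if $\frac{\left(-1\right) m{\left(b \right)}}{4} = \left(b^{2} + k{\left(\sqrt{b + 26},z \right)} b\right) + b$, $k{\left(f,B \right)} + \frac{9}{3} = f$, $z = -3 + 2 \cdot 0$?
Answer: $-22029 - 300 \sqrt{101} \approx -25044.0$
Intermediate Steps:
$z = -3$ ($z = -3 + 0 = -3$)
$k{\left(f,B \right)} = -3 + f$
$m{\left(b \right)} = - 4 b - 4 b^{2} - 4 b \left(-3 + \sqrt{26 + b}\right)$ ($m{\left(b \right)} = - 4 \left(\left(b^{2} + \left(-3 + \sqrt{b + 26}\right) b\right) + b\right) = - 4 \left(\left(b^{2} + \left(-3 + \sqrt{26 + b}\right) b\right) + b\right) = - 4 \left(\left(b^{2} + b \left(-3 + \sqrt{26 + b}\right)\right) + b\right) = - 4 \left(b + b^{2} + b \left(-3 + \sqrt{26 + b}\right)\right) = - 4 b - 4 b^{2} - 4 b \left(-3 + \sqrt{26 + b}\right)$)
$m{\left(75 \right)} + H{\left(-129 \right)} = 4 \cdot 75 \left(2 - 75 - \sqrt{26 + 75}\right) - 129 = 4 \cdot 75 \left(2 - 75 - \sqrt{101}\right) - 129 = 4 \cdot 75 \left(-73 - \sqrt{101}\right) - 129 = \left(-21900 - 300 \sqrt{101}\right) - 129 = -22029 - 300 \sqrt{101}$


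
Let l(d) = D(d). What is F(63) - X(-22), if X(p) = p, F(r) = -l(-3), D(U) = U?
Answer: 25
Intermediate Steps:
l(d) = d
F(r) = 3 (F(r) = -1*(-3) = 3)
F(63) - X(-22) = 3 - 1*(-22) = 3 + 22 = 25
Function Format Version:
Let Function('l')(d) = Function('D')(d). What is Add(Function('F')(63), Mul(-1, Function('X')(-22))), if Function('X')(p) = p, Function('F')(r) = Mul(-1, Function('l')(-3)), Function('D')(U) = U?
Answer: 25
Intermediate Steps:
Function('l')(d) = d
Function('F')(r) = 3 (Function('F')(r) = Mul(-1, -3) = 3)
Add(Function('F')(63), Mul(-1, Function('X')(-22))) = Add(3, Mul(-1, -22)) = Add(3, 22) = 25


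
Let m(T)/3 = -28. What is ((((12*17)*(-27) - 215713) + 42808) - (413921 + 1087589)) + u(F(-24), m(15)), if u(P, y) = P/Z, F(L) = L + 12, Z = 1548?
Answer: -216710068/129 ≈ -1.6799e+6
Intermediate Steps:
F(L) = 12 + L
m(T) = -84 (m(T) = 3*(-28) = -84)
u(P, y) = P/1548
((((12*17)*(-27) - 215713) + 42808) - (413921 + 1087589)) + u(F(-24), m(15)) = ((((12*17)*(-27) - 215713) + 42808) - (413921 + 1087589)) + (12 - 24)/1548 = (((204*(-27) - 215713) + 42808) - 1*1501510) + (1/1548)*(-12) = (((-5508 - 215713) + 42808) - 1501510) - 1/129 = ((-221221 + 42808) - 1501510) - 1/129 = (-178413 - 1501510) - 1/129 = -1679923 - 1/129 = -216710068/129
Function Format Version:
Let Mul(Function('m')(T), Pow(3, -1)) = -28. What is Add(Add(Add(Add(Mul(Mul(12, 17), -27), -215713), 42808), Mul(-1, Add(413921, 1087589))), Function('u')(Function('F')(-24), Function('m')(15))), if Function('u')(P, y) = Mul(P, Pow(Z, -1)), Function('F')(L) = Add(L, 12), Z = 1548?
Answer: Rational(-216710068, 129) ≈ -1.6799e+6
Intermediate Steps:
Function('F')(L) = Add(12, L)
Function('m')(T) = -84 (Function('m')(T) = Mul(3, -28) = -84)
Function('u')(P, y) = Mul(Rational(1, 1548), P) (Function('u')(P, y) = Mul(P, Pow(1548, -1)) = Mul(P, Rational(1, 1548)) = Mul(Rational(1, 1548), P))
Add(Add(Add(Add(Mul(Mul(12, 17), -27), -215713), 42808), Mul(-1, Add(413921, 1087589))), Function('u')(Function('F')(-24), Function('m')(15))) = Add(Add(Add(Add(Mul(Mul(12, 17), -27), -215713), 42808), Mul(-1, Add(413921, 1087589))), Mul(Rational(1, 1548), Add(12, -24))) = Add(Add(Add(Add(Mul(204, -27), -215713), 42808), Mul(-1, 1501510)), Mul(Rational(1, 1548), -12)) = Add(Add(Add(Add(-5508, -215713), 42808), -1501510), Rational(-1, 129)) = Add(Add(Add(-221221, 42808), -1501510), Rational(-1, 129)) = Add(Add(-178413, -1501510), Rational(-1, 129)) = Add(-1679923, Rational(-1, 129)) = Rational(-216710068, 129)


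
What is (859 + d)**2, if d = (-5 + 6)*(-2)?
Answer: 734449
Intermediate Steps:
d = -2 (d = 1*(-2) = -2)
(859 + d)**2 = (859 - 2)**2 = 857**2 = 734449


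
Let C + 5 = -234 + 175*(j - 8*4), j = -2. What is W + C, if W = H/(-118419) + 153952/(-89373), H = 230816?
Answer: -21846633821833/3527820429 ≈ -6192.7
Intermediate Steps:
C = -6189 (C = -5 + (-234 + 175*(-2 - 8*4)) = -5 + (-234 + 175*(-2 - 32)) = -5 + (-234 + 175*(-34)) = -5 + (-234 - 5950) = -5 - 6184 = -6189)
W = -12953186752/3527820429 (W = 230816/(-118419) + 153952/(-89373) = 230816*(-1/118419) + 153952*(-1/89373) = -230816/118419 - 153952/89373 = -12953186752/3527820429 ≈ -3.6717)
W + C = -12953186752/3527820429 - 6189 = -21846633821833/3527820429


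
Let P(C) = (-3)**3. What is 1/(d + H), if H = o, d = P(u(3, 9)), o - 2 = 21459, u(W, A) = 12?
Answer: 1/21434 ≈ 4.6655e-5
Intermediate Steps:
o = 21461 (o = 2 + 21459 = 21461)
P(C) = -27
d = -27
H = 21461
1/(d + H) = 1/(-27 + 21461) = 1/21434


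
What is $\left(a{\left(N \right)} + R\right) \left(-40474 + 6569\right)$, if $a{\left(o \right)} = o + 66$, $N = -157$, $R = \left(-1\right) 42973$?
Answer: $1460084920$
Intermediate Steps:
$R = -42973$
$a{\left(o \right)} = 66 + o$
$\left(a{\left(N \right)} + R\right) \left(-40474 + 6569\right) = \left(\left(66 - 157\right) - 42973\right) \left(-40474 + 6569\right) = \left(-91 - 42973\right) \left(-33905\right) = \left(-43064\right) \left(-33905\right) = 1460084920$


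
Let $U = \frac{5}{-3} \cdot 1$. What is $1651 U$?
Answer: $- \frac{8255}{3} \approx -2751.7$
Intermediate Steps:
$U = - \frac{5}{3}$ ($U = 5 \left(- \frac{1}{3}\right) 1 = \left(- \frac{5}{3}\right) 1 = - \frac{5}{3} \approx -1.6667$)
$1651 U = 1651 \left(- \frac{5}{3}\right) = - \frac{8255}{3}$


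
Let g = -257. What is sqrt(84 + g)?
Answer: I*sqrt(173) ≈ 13.153*I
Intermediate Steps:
sqrt(84 + g) = sqrt(84 - 257) = sqrt(-173) = I*sqrt(173)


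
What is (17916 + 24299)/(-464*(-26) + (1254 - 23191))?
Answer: -42215/9873 ≈ -4.2758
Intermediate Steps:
(17916 + 24299)/(-464*(-26) + (1254 - 23191)) = 42215/(12064 - 21937) = 42215/(-9873) = 42215*(-1/9873) = -42215/9873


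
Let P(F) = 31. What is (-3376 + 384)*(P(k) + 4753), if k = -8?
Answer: -14313728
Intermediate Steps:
(-3376 + 384)*(P(k) + 4753) = (-3376 + 384)*(31 + 4753) = -2992*4784 = -14313728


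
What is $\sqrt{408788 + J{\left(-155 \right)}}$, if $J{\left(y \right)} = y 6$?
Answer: $\sqrt{407858} \approx 638.64$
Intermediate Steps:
$J{\left(y \right)} = 6 y$
$\sqrt{408788 + J{\left(-155 \right)}} = \sqrt{408788 + 6 \left(-155\right)} = \sqrt{408788 - 930} = \sqrt{407858}$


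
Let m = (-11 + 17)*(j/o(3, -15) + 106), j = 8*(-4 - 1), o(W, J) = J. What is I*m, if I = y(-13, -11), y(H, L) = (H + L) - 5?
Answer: -18908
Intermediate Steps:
y(H, L) = -5 + H + L
j = -40 (j = 8*(-5) = -40)
I = -29 (I = -5 - 13 - 11 = -29)
m = 652 (m = (-11 + 17)*(-40/(-15) + 106) = 6*(-40*(-1/15) + 106) = 6*(8/3 + 106) = 6*(326/3) = 652)
I*m = -29*652 = -18908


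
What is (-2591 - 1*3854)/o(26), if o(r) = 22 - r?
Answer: 6445/4 ≈ 1611.3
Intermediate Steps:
(-2591 - 1*3854)/o(26) = (-2591 - 1*3854)/(22 - 1*26) = (-2591 - 3854)/(22 - 26) = -6445/(-4) = -6445*(-¼) = 6445/4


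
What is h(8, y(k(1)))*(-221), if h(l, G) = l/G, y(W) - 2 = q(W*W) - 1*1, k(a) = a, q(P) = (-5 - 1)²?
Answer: -1768/37 ≈ -47.784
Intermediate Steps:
q(P) = 36 (q(P) = (-6)² = 36)
y(W) = 37 (y(W) = 2 + (36 - 1*1) = 2 + (36 - 1) = 2 + 35 = 37)
h(8, y(k(1)))*(-221) = (8/37)*(-221) = -1768/37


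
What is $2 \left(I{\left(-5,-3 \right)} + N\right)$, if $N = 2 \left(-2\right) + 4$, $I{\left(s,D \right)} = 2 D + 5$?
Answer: $-2$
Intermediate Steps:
$I{\left(s,D \right)} = 5 + 2 D$
$N = 0$ ($N = -4 + 4 = 0$)
$2 \left(I{\left(-5,-3 \right)} + N\right) = 2 \left(\left(5 + 2 \left(-3\right)\right) + 0\right) = 2 \left(\left(5 - 6\right) + 0\right) = 2 \left(-1 + 0\right) = 2 \left(-1\right) = -2$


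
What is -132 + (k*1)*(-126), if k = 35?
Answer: -4542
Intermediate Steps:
-132 + (k*1)*(-126) = -132 + (35*1)*(-126) = -132 + 35*(-126) = -132 - 4410 = -4542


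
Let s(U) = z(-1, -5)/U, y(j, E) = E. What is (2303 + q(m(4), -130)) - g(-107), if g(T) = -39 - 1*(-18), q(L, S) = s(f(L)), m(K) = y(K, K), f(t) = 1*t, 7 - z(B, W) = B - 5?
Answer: 9309/4 ≈ 2327.3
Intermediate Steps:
z(B, W) = 12 - B (z(B, W) = 7 - (B - 5) = 7 - (-5 + B) = 7 + (5 - B) = 12 - B)
f(t) = t
m(K) = K
s(U) = 13/U (s(U) = (12 - 1*(-1))/U = (12 + 1)/U = 13/U)
q(L, S) = 13/L
g(T) = -21 (g(T) = -39 + 18 = -21)
(2303 + q(m(4), -130)) - g(-107) = (2303 + 13/4) - 1*(-21) = (2303 + 13*(¼)) + 21 = (2303 + 13/4) + 21 = 9225/4 + 21 = 9309/4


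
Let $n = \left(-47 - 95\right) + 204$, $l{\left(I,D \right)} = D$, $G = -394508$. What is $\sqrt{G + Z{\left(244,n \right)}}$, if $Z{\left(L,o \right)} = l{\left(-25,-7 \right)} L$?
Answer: $6 i \sqrt{11006} \approx 629.46 i$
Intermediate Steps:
$n = 62$ ($n = -142 + 204 = 62$)
$Z{\left(L,o \right)} = - 7 L$
$\sqrt{G + Z{\left(244,n \right)}} = \sqrt{-394508 - 1708} = \sqrt{-396216} = 6 i \sqrt{11006}$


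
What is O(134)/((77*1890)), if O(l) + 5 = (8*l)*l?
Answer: 47881/48510 ≈ 0.98703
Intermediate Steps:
O(l) = -5 + 8*l² (O(l) = -5 + (8*l)*l = -5 + 8*l²)
O(134)/((77*1890)) = (-5 + 8*134²)/((77*1890)) = (-5 + 8*17956)/145530 = (-5 + 143648)*(1/145530) = 143643*(1/145530) = 47881/48510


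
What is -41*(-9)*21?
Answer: 7749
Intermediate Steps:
-41*(-9)*21 = 369*21 = 7749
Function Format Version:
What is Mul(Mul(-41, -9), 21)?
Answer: 7749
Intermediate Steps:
Mul(Mul(-41, -9), 21) = Mul(369, 21) = 7749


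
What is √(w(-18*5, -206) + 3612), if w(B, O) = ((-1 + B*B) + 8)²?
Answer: √65727061 ≈ 8107.2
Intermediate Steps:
w(B, O) = (7 + B²)² (w(B, O) = ((-1 + B²) + 8)² = (7 + B²)²)
√(w(-18*5, -206) + 3612) = √((7 + (-18*5)²)² + 3612) = √((7 + (-90)²)² + 3612) = √((7 + 8100)² + 3612) = √(8107² + 3612) = √(65723449 + 3612) = √65727061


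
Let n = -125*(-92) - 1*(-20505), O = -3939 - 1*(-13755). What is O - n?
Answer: -22189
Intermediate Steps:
O = 9816 (O = -3939 + 13755 = 9816)
n = 32005 (n = 11500 + 20505 = 32005)
O - n = 9816 - 1*32005 = 9816 - 32005 = -22189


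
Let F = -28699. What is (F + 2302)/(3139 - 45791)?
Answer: 26397/42652 ≈ 0.61889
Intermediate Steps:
(F + 2302)/(3139 - 45791) = (-28699 + 2302)/(3139 - 45791) = -26397/(-42652) = -26397*(-1/42652) = 26397/42652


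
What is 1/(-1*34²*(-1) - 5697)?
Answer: -1/4541 ≈ -0.00022022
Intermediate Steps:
1/(-1*34²*(-1) - 5697) = 1/(-1*1156*(-1) - 5697) = 1/(-1156*(-1) - 5697) = 1/(1156 - 5697) = 1/(-4541) = -1/4541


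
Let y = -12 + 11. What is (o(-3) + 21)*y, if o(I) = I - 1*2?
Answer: -16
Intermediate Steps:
o(I) = -2 + I (o(I) = I - 2 = -2 + I)
y = -1
(o(-3) + 21)*y = ((-2 - 3) + 21)*(-1) = (-5 + 21)*(-1) = 16*(-1) = -16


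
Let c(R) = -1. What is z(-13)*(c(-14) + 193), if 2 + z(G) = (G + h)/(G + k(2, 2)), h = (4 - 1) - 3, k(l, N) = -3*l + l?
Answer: -4032/17 ≈ -237.18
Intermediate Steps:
k(l, N) = -2*l
h = 0 (h = 3 - 3 = 0)
z(G) = -2 + G/(-4 + G) (z(G) = -2 + (G + 0)/(G - 2*2) = -2 + G/(G - 4) = -2 + G/(-4 + G))
z(-13)*(c(-14) + 193) = ((8 - 1*(-13))/(-4 - 13))*(-1 + 193) = ((8 + 13)/(-17))*192 = -1/17*21*192 = -21/17*192 = -4032/17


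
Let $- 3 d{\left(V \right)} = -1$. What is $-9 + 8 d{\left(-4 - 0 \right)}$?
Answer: $- \frac{19}{3} \approx -6.3333$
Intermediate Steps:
$d{\left(V \right)} = \frac{1}{3}$ ($d{\left(V \right)} = \left(- \frac{1}{3}\right) \left(-1\right) = \frac{1}{3}$)
$-9 + 8 d{\left(-4 - 0 \right)} = -9 + 8 \cdot \frac{1}{3} = -9 + \frac{8}{3} = - \frac{19}{3}$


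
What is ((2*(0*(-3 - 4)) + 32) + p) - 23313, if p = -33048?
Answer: -56329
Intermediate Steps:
((2*(0*(-3 - 4)) + 32) + p) - 23313 = ((2*(0*(-3 - 4)) + 32) - 33048) - 23313 = ((2*(0*(-7)) + 32) - 33048) - 23313 = ((2*0 + 32) - 33048) - 23313 = ((0 + 32) - 33048) - 23313 = (32 - 33048) - 23313 = -33016 - 23313 = -56329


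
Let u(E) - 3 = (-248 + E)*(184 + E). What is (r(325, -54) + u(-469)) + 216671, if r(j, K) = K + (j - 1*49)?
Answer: 421241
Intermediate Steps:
r(j, K) = -49 + K + j (r(j, K) = K + (j - 49) = K + (-49 + j) = -49 + K + j)
u(E) = 3 + (-248 + E)*(184 + E)
(r(325, -54) + u(-469)) + 216671 = ((-49 - 54 + 325) + (-45629 + (-469)² - 64*(-469))) + 216671 = (222 + (-45629 + 219961 + 30016)) + 216671 = (222 + 204348) + 216671 = 204570 + 216671 = 421241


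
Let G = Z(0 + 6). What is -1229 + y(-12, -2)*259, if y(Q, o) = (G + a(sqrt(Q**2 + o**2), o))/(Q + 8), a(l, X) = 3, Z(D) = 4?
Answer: -6729/4 ≈ -1682.3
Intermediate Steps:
G = 4
y(Q, o) = 7/(8 + Q) (y(Q, o) = (4 + 3)/(Q + 8) = 7/(8 + Q))
-1229 + y(-12, -2)*259 = -1229 + (7/(8 - 12))*259 = -1229 + (7/(-4))*259 = -1229 + (7*(-1/4))*259 = -1229 - 7/4*259 = -1229 - 1813/4 = -6729/4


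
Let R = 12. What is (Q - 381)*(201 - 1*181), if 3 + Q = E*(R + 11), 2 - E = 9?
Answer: -10900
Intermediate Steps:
E = -7 (E = 2 - 1*9 = 2 - 9 = -7)
Q = -164 (Q = -3 - 7*(12 + 11) = -3 - 7*23 = -3 - 161 = -164)
(Q - 381)*(201 - 1*181) = (-164 - 381)*(201 - 1*181) = -545*(201 - 181) = -545*20 = -10900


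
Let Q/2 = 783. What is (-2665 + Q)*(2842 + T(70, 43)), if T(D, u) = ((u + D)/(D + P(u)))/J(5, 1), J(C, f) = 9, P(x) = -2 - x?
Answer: -702879737/225 ≈ -3.1239e+6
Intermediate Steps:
Q = 1566 (Q = 2*783 = 1566)
T(D, u) = (D + u)/(9*(-2 + D - u)) (T(D, u) = ((u + D)/(D + (-2 - u)))/9 = ((D + u)/(-2 + D - u))*(1/9) = (D + u)/(9*(-2 + D - u)))
(-2665 + Q)*(2842 + T(70, 43)) = (-2665 + 1566)*(2842 + (-1*70 - 1*43)/(9*(2 + 43 - 1*70))) = -1099*(2842 + (-70 - 43)/(9*(2 + 43 - 70))) = -1099*(2842 + (1/9)*(-113)/(-25)) = -1099*(2842 + (1/9)*(-1/25)*(-113)) = -1099*(2842 + 113/225) = -1099*639563/225 = -702879737/225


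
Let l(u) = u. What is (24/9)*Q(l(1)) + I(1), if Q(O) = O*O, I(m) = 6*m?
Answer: 26/3 ≈ 8.6667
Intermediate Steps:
Q(O) = O**2
(24/9)*Q(l(1)) + I(1) = (24/9)*1**2 + 6*1 = (24*(1/9))*1 + 6 = (8/3)*1 + 6 = 8/3 + 6 = 26/3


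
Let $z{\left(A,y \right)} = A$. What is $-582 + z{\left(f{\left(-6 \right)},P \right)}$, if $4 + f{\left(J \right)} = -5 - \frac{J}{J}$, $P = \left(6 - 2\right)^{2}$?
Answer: $-592$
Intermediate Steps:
$P = 16$ ($P = 4^{2} = 16$)
$f{\left(J \right)} = -10$ ($f{\left(J \right)} = -4 - \left(5 + \frac{J}{J}\right) = -4 - 6 = -10$)
$-582 + z{\left(f{\left(-6 \right)},P \right)} = -582 - 10 = -592$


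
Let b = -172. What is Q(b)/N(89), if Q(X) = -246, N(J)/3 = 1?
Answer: -82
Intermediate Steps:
N(J) = 3 (N(J) = 3*1 = 3)
Q(b)/N(89) = -246/3 = -246*1/3 = -82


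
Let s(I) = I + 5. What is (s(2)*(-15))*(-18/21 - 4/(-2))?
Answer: -120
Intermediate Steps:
s(I) = 5 + I
(s(2)*(-15))*(-18/21 - 4/(-2)) = ((5 + 2)*(-15))*(-18/21 - 4/(-2)) = (7*(-15))*(-18*1/21 - 4*(-½)) = -105*(-6/7 + 2) = -105*8/7 = -120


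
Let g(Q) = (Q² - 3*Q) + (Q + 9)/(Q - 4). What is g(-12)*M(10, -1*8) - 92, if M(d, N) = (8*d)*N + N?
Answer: -233707/2 ≈ -1.1685e+5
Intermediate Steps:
g(Q) = Q² - 3*Q + (9 + Q)/(-4 + Q) (g(Q) = (Q² - 3*Q) + (9 + Q)/(-4 + Q) = Q² - 3*Q + (9 + Q)/(-4 + Q))
M(d, N) = N + 8*N*d (M(d, N) = 8*N*d + N = N + 8*N*d)
g(-12)*M(10, -1*8) - 92 = ((9 + (-12)³ - 7*(-12)² + 13*(-12))/(-4 - 12))*((-1*8)*(1 + 8*10)) - 92 = ((9 - 1728 - 7*144 - 156)/(-16))*(-8*(1 + 80)) - 92 = (-(9 - 1728 - 1008 - 156)/16)*(-8*81) - 92 = -1/16*(-2883)*(-648) - 92 = (2883/16)*(-648) - 92 = -233523/2 - 92 = -233707/2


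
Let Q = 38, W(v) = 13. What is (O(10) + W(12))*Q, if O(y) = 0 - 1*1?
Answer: 456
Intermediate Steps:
O(y) = -1 (O(y) = 0 - 1 = -1)
(O(10) + W(12))*Q = (-1 + 13)*38 = 12*38 = 456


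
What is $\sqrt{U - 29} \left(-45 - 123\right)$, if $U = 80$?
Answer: $- 168 \sqrt{51} \approx -1199.8$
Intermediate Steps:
$\sqrt{U - 29} \left(-45 - 123\right) = \sqrt{80 - 29} \left(-45 - 123\right) = \sqrt{51} \left(-168\right) = - 168 \sqrt{51}$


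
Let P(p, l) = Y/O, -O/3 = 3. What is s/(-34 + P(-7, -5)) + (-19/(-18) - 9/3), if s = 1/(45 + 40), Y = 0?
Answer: -25292/13005 ≈ -1.9448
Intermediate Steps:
O = -9 (O = -3*3 = -9)
P(p, l) = 0 (P(p, l) = 0/(-9) = 0*(-1/9) = 0)
s = 1/85 ≈ 0.011765
s/(-34 + P(-7, -5)) + (-19/(-18) - 9/3) = 1/(85*(-34 + 0)) + (-19/(-18) - 9/3) = (1/85)/(-34) + (-19*(-1/18) - 9*1/3) = (1/85)*(-1/34) + (19/18 - 3) = -1/2890 - 35/18 = -25292/13005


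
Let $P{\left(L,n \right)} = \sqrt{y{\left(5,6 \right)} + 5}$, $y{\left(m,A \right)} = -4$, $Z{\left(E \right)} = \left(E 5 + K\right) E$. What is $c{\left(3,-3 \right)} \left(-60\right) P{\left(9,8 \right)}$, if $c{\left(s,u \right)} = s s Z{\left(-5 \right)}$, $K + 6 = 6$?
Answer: $-67500$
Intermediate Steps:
$K = 0$ ($K = -6 + 6 = 0$)
$Z{\left(E \right)} = 5 E^{2}$ ($Z{\left(E \right)} = \left(E 5 + 0\right) E = \left(5 E + 0\right) E = 5 E E = 5 E^{2}$)
$P{\left(L,n \right)} = 1$ ($P{\left(L,n \right)} = \sqrt{-4 + 5} = \sqrt{1} = 1$)
$c{\left(s,u \right)} = 125 s^{2}$ ($c{\left(s,u \right)} = s s 5 \left(-5\right)^{2} = s^{2} \cdot 5 \cdot 25 = s^{2} \cdot 125 = 125 s^{2}$)
$c{\left(3,-3 \right)} \left(-60\right) P{\left(9,8 \right)} = 125 \cdot 3^{2} \left(-60\right) 1 = 125 \cdot 9 \left(-60\right) 1 = 1125 \left(-60\right) 1 = \left(-67500\right) 1 = -67500$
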